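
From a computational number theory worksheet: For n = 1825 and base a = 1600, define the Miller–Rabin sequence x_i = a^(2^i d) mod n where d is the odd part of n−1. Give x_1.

n − 1 = 1824 = 2^5 · 57, so s = 5 and d = 57.
x_0 = 1600^57 mod 1825 = 800.
x_1 = 800^2 mod 1825 = 1250.

1250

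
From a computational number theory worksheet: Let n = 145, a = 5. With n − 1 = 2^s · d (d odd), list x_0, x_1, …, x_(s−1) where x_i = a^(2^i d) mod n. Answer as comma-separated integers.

120, 45, 140, 25

n − 1 = 144 = 2^4 · 9, so s = 4 and d = 9.
x_0 = 5^9 mod 145 = 120.
x_1 = 120^2 mod 145 = 45.
x_2 = 45^2 mod 145 = 140.
x_3 = 140^2 mod 145 = 25.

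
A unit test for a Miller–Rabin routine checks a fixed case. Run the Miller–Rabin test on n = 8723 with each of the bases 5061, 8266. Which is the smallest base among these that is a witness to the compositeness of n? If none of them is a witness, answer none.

5061

n − 1 = 8722 = 2^1 · 4361, so s = 1 and d = 4361.
Base 5061: x_0 = 5061^4361 mod 8723 = 2597. x_0 ∉ {1, 8722} and s = 1, so 5061 is a Miller–Rabin witness and 8723 is composite.
Base 8266: x_0 = 8266^4361 mod 8723 = 4141. x_0 ∉ {1, 8722} and s = 1, so 8266 is a Miller–Rabin witness and 8723 is composite.
The smallest witness among the given bases is 5061.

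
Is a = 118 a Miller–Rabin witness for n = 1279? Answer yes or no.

n − 1 = 1278 = 2^1 · 639, so s = 1 and d = 639.
By repeated squaring, 118^639 ≡ 1 (mod 1279).
x_0 = 118^639 mod 1279 = 1.
x_0 = 1, so 118 is not a witness.

no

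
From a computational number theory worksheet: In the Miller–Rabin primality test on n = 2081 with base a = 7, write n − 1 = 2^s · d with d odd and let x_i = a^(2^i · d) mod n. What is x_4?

n − 1 = 2080 = 2^5 · 65, so s = 5 and d = 65.
x_0 = 7^65 mod 2081 = 155.
x_1 = 155^2 mod 2081 = 1134.
x_2 = 1134^2 mod 2081 = 1979.
x_3 = 1979^2 mod 2081 = 2080.
x_4 = 2080^2 mod 2081 = 1.

1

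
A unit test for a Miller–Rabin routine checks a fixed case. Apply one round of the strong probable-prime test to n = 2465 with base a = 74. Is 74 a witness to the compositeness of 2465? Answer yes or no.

yes

n − 1 = 2464 = 2^5 · 77, so s = 5 and d = 77.
x_0 = 74^77 mod 2465 = 639.
x_0 is neither 1 nor 2464, so continue squaring.
x_1 = 639^2 mod 2465 = 1596.
x_2 = 1596^2 mod 2465 = 871.
x_3 = 871^2 mod 2465 = 1886.
x_4 = 1886^2 mod 2465 = 1.
x_4 = 1 but x_3 ≠ ±1, a nontrivial square root of 1 — 74 is a witness and 2465 is composite.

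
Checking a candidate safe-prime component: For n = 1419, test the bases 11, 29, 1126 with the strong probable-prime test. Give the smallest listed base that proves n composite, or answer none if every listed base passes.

11

n − 1 = 1418 = 2^1 · 709, so s = 1 and d = 709.
Base 11: x_0 = 11^709 mod 1419 = 1067. x_0 ∉ {1, 1418} and s = 1, so 11 is a Miller–Rabin witness and 1419 is composite.
Base 29: x_0 = 29^709 mod 1419 = 1361. x_0 ∉ {1, 1418} and s = 1, so 29 is a Miller–Rabin witness and 1419 is composite.
Base 1126: x_0 = 1126^709 mod 1419 = 1312. x_0 ∉ {1, 1418} and s = 1, so 1126 is a Miller–Rabin witness and 1419 is composite.
The smallest witness among the given bases is 11.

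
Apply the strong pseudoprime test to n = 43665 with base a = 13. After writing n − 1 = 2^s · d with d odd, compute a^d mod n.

n − 1 = 43664 = 2^4 · 2729, so s = 4 and d = 2729.
Repeated squaring mod 43665: 13^1 ≡ 13, 13^2 ≡ 169, 13^4 ≡ 28561, 13^8 ≡ 24856, 13^16 ≡ 4651, 13^32 ≡ 17626, 13^64 ≡ 43066, 13^128 ≡ 9481, 13^256 ≡ 26791, 13^512 ≡ 36076, 13^1024 ≡ 42451, 13^2048 ≡ 32851.
2729 = 2048 + 512 + 128 + 32 + 8 + 1, so 13^2729 ≡ 32851·36076·9481·17626·24856·13 ≡ 10093 (mod 43665).

10093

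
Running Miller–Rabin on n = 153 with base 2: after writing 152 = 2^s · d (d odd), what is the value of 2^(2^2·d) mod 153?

n − 1 = 152 = 2^3 · 19, so s = 3 and d = 19.
Repeated squaring mod 153: 2^1 ≡ 2, 2^2 ≡ 4, 2^4 ≡ 16, 2^8 ≡ 103, 2^16 ≡ 52.
19 = 16 + 2 + 1, so 2^19 ≡ 52·4·2 ≡ 110 (mod 153).
x_0 = 110.
x_1 = 110^2 mod 153 = 13.
x_2 = 13^2 mod 153 = 16.

16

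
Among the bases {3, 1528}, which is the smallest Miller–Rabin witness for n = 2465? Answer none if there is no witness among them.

n − 1 = 2464 = 2^5 · 77, so s = 5 and d = 77.
Base 3: x_0 = 3^77 mod 2465 = 2018. x_0 is neither 1 nor 2464, so continue squaring. x_1 = 2018^2 mod 2465 = 144. x_2 = 144^2 mod 2465 = 1016. x_3 = 1016^2 mod 2465 = 1886. x_4 = 1886^2 mod 2465 = 1. x_4 = 1 but x_3 ≠ ±1, a nontrivial square root of 1 — 3 is a witness and 2465 is composite.
Base 1528: x_0 = 1528^77 mod 2465 = 2263. x_0 is neither 1 nor 2464, so continue squaring. x_1 = 2263^2 mod 2465 = 1364. x_2 = 1364^2 mod 2465 = 1886. x_3 = 1886^2 mod 2465 = 1. x_3 = 1 but x_2 ≠ ±1, a nontrivial square root of 1 — 1528 is a witness and 2465 is composite.
The smallest witness among the given bases is 3.

3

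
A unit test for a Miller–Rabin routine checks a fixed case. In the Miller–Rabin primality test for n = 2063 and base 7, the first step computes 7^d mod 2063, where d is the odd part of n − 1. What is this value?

1

n − 1 = 2062 = 2^1 · 1031, so s = 1 and d = 1031.
Repeated squaring mod 2063: 7^1 ≡ 7, 7^2 ≡ 49, 7^4 ≡ 338, 7^8 ≡ 779, 7^16 ≡ 319, 7^32 ≡ 674, 7^64 ≡ 416, 7^128 ≡ 1827, 7^256 ≡ 2058, 7^512 ≡ 25, 7^1024 ≡ 625.
1031 = 1024 + 4 + 2 + 1, so 7^1031 ≡ 625·338·49·7 ≡ 1 (mod 2063).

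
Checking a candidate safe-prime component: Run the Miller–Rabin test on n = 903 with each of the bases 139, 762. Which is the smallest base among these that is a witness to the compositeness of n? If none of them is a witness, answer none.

139

n − 1 = 902 = 2^1 · 451, so s = 1 and d = 451.
Base 139: x_0 = 139^451 mod 903 = 496. x_0 ∉ {1, 902} and s = 1, so 139 is a Miller–Rabin witness and 903 is composite.
Base 762: x_0 = 762^451 mod 903 = 468. x_0 ∉ {1, 902} and s = 1, so 762 is a Miller–Rabin witness and 903 is composite.
The smallest witness among the given bases is 139.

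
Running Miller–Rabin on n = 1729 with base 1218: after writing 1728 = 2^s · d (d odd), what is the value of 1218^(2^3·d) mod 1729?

n − 1 = 1728 = 2^6 · 27, so s = 6 and d = 27.
Repeated squaring mod 1729: 1218^1 ≡ 1218, 1218^2 ≡ 42, 1218^4 ≡ 35, 1218^8 ≡ 1225, 1218^16 ≡ 1582.
27 = 16 + 8 + 2 + 1, so 1218^27 ≡ 1582·1225·42·1218 ≡ 1652 (mod 1729).
x_0 = 1652.
x_1 = 1652^2 mod 1729 = 742.
x_2 = 742^2 mod 1729 = 742.
x_3 = 742^2 mod 1729 = 742.

742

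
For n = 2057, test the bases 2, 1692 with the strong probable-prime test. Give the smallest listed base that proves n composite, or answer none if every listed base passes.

2

n − 1 = 2056 = 2^3 · 257, so s = 3 and d = 257.
Base 2: x_0 = 2^257 mod 2057 = 920. x_0 is neither 1 nor 2056, so continue squaring. x_1 = 920^2 mod 2057 = 973. x_2 = 973^2 mod 2057 = 509. Reached i = s−1 = 2 without hitting −1: 2 is a Miller–Rabin witness and 2057 is composite.
Base 1692: x_0 = 1692^257 mod 2057 = 774. x_0 is neither 1 nor 2056, so continue squaring. x_1 = 774^2 mod 2057 = 489. x_2 = 489^2 mod 2057 = 509. Reached i = s−1 = 2 without hitting −1: 1692 is a Miller–Rabin witness and 2057 is composite.
The smallest witness among the given bases is 2.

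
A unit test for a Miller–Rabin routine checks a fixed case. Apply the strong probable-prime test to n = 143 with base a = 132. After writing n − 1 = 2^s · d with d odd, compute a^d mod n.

n − 1 = 142 = 2^1 · 71, so s = 1 and d = 71.
132^71 mod 143 = 33.

33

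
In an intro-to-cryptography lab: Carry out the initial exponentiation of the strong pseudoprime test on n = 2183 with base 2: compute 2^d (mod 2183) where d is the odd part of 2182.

642

n − 1 = 2182 = 2^1 · 1091, so s = 1 and d = 1091.
2^1091 mod 2183 = 642.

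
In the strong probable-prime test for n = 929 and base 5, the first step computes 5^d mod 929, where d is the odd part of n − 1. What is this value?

n − 1 = 928 = 2^5 · 29, so s = 5 and d = 29.
5^29 mod 929 = 911.

911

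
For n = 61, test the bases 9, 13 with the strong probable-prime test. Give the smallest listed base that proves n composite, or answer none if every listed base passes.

none

n − 1 = 60 = 2^2 · 15, so s = 2 and d = 15.
Base 9: x_0 = 9^15 mod 61 = 1. x_0 = 1, so 9 is not a witness.
Base 13: x_0 = 13^15 mod 61 = 1. x_0 = 1, so 13 is not a witness.
No listed base is a witness for 61.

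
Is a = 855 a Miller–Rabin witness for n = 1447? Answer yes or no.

no

n − 1 = 1446 = 2^1 · 723, so s = 1 and d = 723.
x_0 = 855^723 mod 1447 = 1446.
x_0 = 1446 ≡ −1, so 855 is not a witness.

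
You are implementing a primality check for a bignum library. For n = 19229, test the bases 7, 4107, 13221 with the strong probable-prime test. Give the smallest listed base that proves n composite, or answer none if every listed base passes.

n − 1 = 19228 = 2^2 · 4807, so s = 2 and d = 4807.
Base 7: x_0 = 7^4807 mod 19229 = 12768. x_0 is neither 1 nor 19228, so continue squaring. x_1 = 12768^2 mod 19229 = 17591. Reached i = s−1 = 1 without hitting −1: 7 is a Miller–Rabin witness and 19229 is composite.
Base 4107: x_0 = 4107^4807 mod 19229 = 4527. x_0 is neither 1 nor 19228, so continue squaring. x_1 = 4527^2 mod 19229 = 14844. Reached i = s−1 = 1 without hitting −1: 4107 is a Miller–Rabin witness and 19229 is composite.
Base 13221: x_0 = 13221^4807 mod 19229 = 3351. x_0 is neither 1 nor 19228, so continue squaring. x_1 = 3351^2 mod 19229 = 18694. Reached i = s−1 = 1 without hitting −1: 13221 is a Miller–Rabin witness and 19229 is composite.
The smallest witness among the given bases is 7.

7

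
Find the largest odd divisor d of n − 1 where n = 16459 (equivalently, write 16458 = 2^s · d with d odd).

Halving: 16458 → 8229; 8229 is odd.
So 16458 = 2^1 · 8229.

8229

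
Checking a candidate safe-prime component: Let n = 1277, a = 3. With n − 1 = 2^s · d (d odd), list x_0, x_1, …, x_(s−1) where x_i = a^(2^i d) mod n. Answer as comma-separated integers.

113, 1276

n − 1 = 1276 = 2^2 · 319, so s = 2 and d = 319.
x_0 = 3^319 mod 1277 = 113.
x_1 = 113^2 mod 1277 = 1276.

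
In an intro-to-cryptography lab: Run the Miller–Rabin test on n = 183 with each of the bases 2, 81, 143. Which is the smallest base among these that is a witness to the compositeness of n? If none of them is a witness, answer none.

2

n − 1 = 182 = 2^1 · 91, so s = 1 and d = 91.
Base 2: x_0 = 2^91 mod 183 = 59. x_0 ∉ {1, 182} and s = 1, so 2 is a Miller–Rabin witness and 183 is composite.
Base 81: x_0 = 81^91 mod 183 = 81. x_0 ∉ {1, 182} and s = 1, so 81 is a Miller–Rabin witness and 183 is composite.
Base 143: x_0 = 143^91 mod 183 = 101. x_0 ∉ {1, 182} and s = 1, so 143 is a Miller–Rabin witness and 183 is composite.
The smallest witness among the given bases is 2.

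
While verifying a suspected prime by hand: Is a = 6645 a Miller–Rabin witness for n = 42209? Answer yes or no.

n − 1 = 42208 = 2^5 · 1319, so s = 5 and d = 1319.
x_0 = 6645^1319 mod 42209 = 578.
x_0 is neither 1 nor 42208, so continue squaring.
x_1 = 578^2 mod 42209 = 38621.
x_2 = 38621^2 mod 42209 = 42208.
x_2 ≡ −1, so 6645 is not a witness.

no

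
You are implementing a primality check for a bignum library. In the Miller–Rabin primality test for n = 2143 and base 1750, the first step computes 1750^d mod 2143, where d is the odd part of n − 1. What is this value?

1

n − 1 = 2142 = 2^1 · 1071, so s = 1 and d = 1071.
1750^1071 mod 2143 = 1.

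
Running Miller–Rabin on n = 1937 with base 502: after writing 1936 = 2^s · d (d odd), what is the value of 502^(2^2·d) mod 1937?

n − 1 = 1936 = 2^4 · 121, so s = 4 and d = 121.
x_0 = 502^121 mod 1937 = 424.
x_1 = 424^2 mod 1937 = 1572.
x_2 = 1572^2 mod 1937 = 1509.

1509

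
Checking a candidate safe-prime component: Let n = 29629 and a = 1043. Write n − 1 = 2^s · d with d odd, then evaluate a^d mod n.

10980

n − 1 = 29628 = 2^2 · 7407, so s = 2 and d = 7407.
Repeated squaring mod 29629: 1043^1 ≡ 1043, 1043^2 ≡ 21205, 1043^4 ≡ 2321, 1043^8 ≡ 24192, 1043^16 ≡ 20856, 1043^32 ≡ 19016, 1043^64 ≡ 15940, 1043^128 ≡ 14925, 1043^256 ≡ 4803, 1043^512 ≡ 17447, 1043^1024 ≡ 19092, 1043^2048 ≡ 8506, 1043^4096 ≡ 27647.
7407 = 4096 + 2048 + 1024 + 128 + 64 + 32 + 8 + 4 + 2 + 1, so 1043^7407 ≡ 27647·8506·19092·14925·15940·19016·24192·2321·21205·1043 ≡ 10980 (mod 29629).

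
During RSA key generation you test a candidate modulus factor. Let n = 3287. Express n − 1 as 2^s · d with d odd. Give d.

Halving: 3286 → 1643; 1643 is odd.
So 3286 = 2^1 · 1643.

1643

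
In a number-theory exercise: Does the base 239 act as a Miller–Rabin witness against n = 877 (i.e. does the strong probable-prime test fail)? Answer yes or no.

no

n − 1 = 876 = 2^2 · 219, so s = 2 and d = 219.
Repeated squaring mod 877: 239^1 ≡ 239, 239^2 ≡ 116, 239^4 ≡ 301, 239^8 ≡ 270, 239^16 ≡ 109, 239^32 ≡ 480, 239^64 ≡ 626, 239^128 ≡ 734.
219 = 128 + 64 + 16 + 8 + 2 + 1, so 239^219 ≡ 734·626·109·270·116·239 ≡ 876 (mod 877).
x_0 = 239^219 mod 877 = 876.
x_0 = 876 ≡ −1, so 239 is not a witness.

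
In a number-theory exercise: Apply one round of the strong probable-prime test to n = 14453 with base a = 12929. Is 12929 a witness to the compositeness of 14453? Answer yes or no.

yes

n − 1 = 14452 = 2^2 · 3613, so s = 2 and d = 3613.
Repeated squaring mod 14453: 12929^1 ≡ 12929, 12929^2 ≡ 10096, 12929^4 ≡ 6660, 12929^8 ≡ 13796, 12929^16 ≡ 12512, 12929^32 ≡ 9701, 12929^64 ≡ 5918, 12929^128 ≡ 3105, 12929^256 ≡ 874, 12929^512 ≡ 12320, 12929^1024 ≡ 11447, 12929^2048 ≡ 2911.
3613 = 2048 + 1024 + 512 + 16 + 8 + 4 + 1, so 12929^3613 ≡ 2911·11447·12320·12512·13796·6660·12929 ≡ 8203 (mod 14453).
x_0 = 12929^3613 mod 14453 = 8203.
x_0 is neither 1 nor 14452, so continue squaring.
x_1 = 8203^2 mod 14453 = 10494.
Reached i = s−1 = 1 without hitting −1: 12929 is a Miller–Rabin witness and 14453 is composite.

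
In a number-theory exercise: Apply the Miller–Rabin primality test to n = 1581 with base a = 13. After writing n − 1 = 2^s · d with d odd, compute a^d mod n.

1432

n − 1 = 1580 = 2^2 · 395, so s = 2 and d = 395.
13^395 mod 1581 = 1432.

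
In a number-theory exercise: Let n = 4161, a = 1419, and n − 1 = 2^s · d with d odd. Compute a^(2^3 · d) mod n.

3030

n − 1 = 4160 = 2^6 · 65, so s = 6 and d = 65.
x_0 = 1419^65 mod 4161 = 1389.
x_1 = 1389^2 mod 4161 = 2778.
x_2 = 2778^2 mod 4161 = 2790.
x_3 = 2790^2 mod 4161 = 3030.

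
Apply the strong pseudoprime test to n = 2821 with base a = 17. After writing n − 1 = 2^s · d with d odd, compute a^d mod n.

2820

n − 1 = 2820 = 2^2 · 705, so s = 2 and d = 705.
By repeated squaring, 17^705 ≡ 2820 (mod 2821).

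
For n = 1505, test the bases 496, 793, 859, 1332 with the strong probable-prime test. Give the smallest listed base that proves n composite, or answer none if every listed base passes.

n − 1 = 1504 = 2^5 · 47, so s = 5 and d = 47.
Base 496: x_0 = 496^47 mod 1505 = 146. x_0 is neither 1 nor 1504, so continue squaring. x_1 = 146^2 mod 1505 = 246. x_2 = 246^2 mod 1505 = 316. x_3 = 316^2 mod 1505 = 526. x_4 = 526^2 mod 1505 = 1261. Reached i = s−1 = 4 without hitting −1: 496 is a Miller–Rabin witness and 1505 is composite.
Base 793: x_0 = 793^47 mod 1505 = 417. x_0 is neither 1 nor 1504, so continue squaring. x_1 = 417^2 mod 1505 = 814. x_2 = 814^2 mod 1505 = 396. x_3 = 396^2 mod 1505 = 296. x_4 = 296^2 mod 1505 = 326. Reached i = s−1 = 4 without hitting −1: 793 is a Miller–Rabin witness and 1505 is composite.
Base 859: x_0 = 859^47 mod 1505 = 1074. x_0 is neither 1 nor 1504, so continue squaring. x_1 = 1074^2 mod 1505 = 646. x_2 = 646^2 mod 1505 = 431. x_3 = 431^2 mod 1505 = 646. x_4 = 646^2 mod 1505 = 431. Reached i = s−1 = 4 without hitting −1: 859 is a Miller–Rabin witness and 1505 is composite.
Base 1332: x_0 = 1332^47 mod 1505 = 1418. x_0 is neither 1 nor 1504, so continue squaring. x_1 = 1418^2 mod 1505 = 44. x_2 = 44^2 mod 1505 = 431. x_3 = 431^2 mod 1505 = 646. x_4 = 646^2 mod 1505 = 431. Reached i = s−1 = 4 without hitting −1: 1332 is a Miller–Rabin witness and 1505 is composite.
The smallest witness among the given bases is 496.

496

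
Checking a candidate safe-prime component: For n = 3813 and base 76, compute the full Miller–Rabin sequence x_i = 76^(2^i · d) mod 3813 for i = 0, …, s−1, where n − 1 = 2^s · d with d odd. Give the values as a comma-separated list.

n − 1 = 3812 = 2^2 · 953, so s = 2 and d = 953.
x_0 = 76^953 mod 3813 = 3304.
x_1 = 3304^2 mod 3813 = 3610.

3304, 3610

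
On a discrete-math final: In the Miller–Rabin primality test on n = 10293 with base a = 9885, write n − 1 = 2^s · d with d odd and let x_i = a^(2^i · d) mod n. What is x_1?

441

n − 1 = 10292 = 2^2 · 2573, so s = 2 and d = 2573.
Repeated squaring mod 10293: 9885^1 ≡ 9885, 9885^2 ≡ 1776, 9885^4 ≡ 4518, 9885^8 ≡ 1305, 9885^16 ≡ 4680, 9885^32 ≡ 9189, 9885^64 ≡ 4242, 9885^128 ≡ 2400, 9885^256 ≡ 6213, 9885^512 ≡ 2619, 9885^1024 ≡ 4023, 9885^2048 ≡ 3933.
2573 = 2048 + 512 + 8 + 4 + 1, so 9885^2573 ≡ 3933·2619·1305·4518·9885 ≡ 10272 (mod 10293).
x_0 = 10272.
x_1 = 10272^2 mod 10293 = 441.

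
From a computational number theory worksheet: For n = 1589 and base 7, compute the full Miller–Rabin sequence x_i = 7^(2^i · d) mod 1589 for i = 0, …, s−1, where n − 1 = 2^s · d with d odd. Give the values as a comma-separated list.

n − 1 = 1588 = 2^2 · 397, so s = 2 and d = 397.
x_0 = 7^397 mod 1589 = 1330.
x_1 = 1330^2 mod 1589 = 343.

1330, 343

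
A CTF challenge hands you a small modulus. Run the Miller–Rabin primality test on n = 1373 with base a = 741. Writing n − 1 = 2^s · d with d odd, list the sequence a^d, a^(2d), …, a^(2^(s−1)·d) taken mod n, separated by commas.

n − 1 = 1372 = 2^2 · 343, so s = 2 and d = 343.
x_0 = 741^343 mod 1373 = 1372.
x_1 = 1372^2 mod 1373 = 1.

1372, 1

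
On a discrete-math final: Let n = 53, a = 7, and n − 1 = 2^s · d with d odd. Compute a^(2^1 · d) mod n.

1

n − 1 = 52 = 2^2 · 13, so s = 2 and d = 13.
Repeated squaring mod 53: 7^1 ≡ 7, 7^2 ≡ 49, 7^4 ≡ 16, 7^8 ≡ 44.
13 = 8 + 4 + 1, so 7^13 ≡ 44·16·7 ≡ 52 (mod 53).
x_0 = 52.
x_1 = 52^2 mod 53 = 1.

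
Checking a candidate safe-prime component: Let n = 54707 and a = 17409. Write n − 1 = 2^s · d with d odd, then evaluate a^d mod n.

2775

n − 1 = 54706 = 2^1 · 27353, so s = 1 and d = 27353.
Repeated squaring mod 54707: 17409^1 ≡ 17409, 17409^2 ≡ 51208, 17409^4 ≡ 43340, 17409^8 ≡ 45462, 17409^16 ≡ 17691, 17409^32 ≡ 47441, 17409^64 ≡ 2501, 17409^128 ≡ 18403, 17409^256 ≡ 34079, 17409^512 ≡ 3338, 17409^1024 ≡ 36723, 17409^2048 ≡ 51179, 17409^4096 ≡ 28295, 17409^8192 ≡ 24787, 17409^16384 ≡ 35759.
27353 = 16384 + 8192 + 2048 + 512 + 128 + 64 + 16 + 8 + 1, so 17409^27353 ≡ 35759·24787·51179·3338·18403·2501·17691·45462·17409 ≡ 2775 (mod 54707).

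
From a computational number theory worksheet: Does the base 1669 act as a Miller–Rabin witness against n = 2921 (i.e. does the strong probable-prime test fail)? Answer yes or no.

n − 1 = 2920 = 2^3 · 365, so s = 3 and d = 365.
x_0 = 1669^365 mod 2921 = 31.
x_0 is neither 1 nor 2920, so continue squaring.
x_1 = 31^2 mod 2921 = 961.
x_2 = 961^2 mod 2921 = 485.
Reached i = s−1 = 2 without hitting −1: 1669 is a Miller–Rabin witness and 2921 is composite.

yes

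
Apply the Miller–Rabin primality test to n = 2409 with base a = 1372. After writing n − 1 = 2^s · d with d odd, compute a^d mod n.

1471

n − 1 = 2408 = 2^3 · 301, so s = 3 and d = 301.
1372^301 mod 2409 = 1471.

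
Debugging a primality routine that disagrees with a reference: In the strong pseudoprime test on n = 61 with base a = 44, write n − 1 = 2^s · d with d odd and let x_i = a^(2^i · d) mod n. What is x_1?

n − 1 = 60 = 2^2 · 15, so s = 2 and d = 15.
By repeated squaring, 44^15 ≡ 11 (mod 61).
x_0 = 11.
x_1 = 11^2 mod 61 = 60.

60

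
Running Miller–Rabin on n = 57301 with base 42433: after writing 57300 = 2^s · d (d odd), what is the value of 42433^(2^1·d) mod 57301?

n − 1 = 57300 = 2^2 · 14325, so s = 2 and d = 14325.
x_0 = 42433^14325 mod 57301 = 52454.
x_1 = 52454^2 mod 57301 = 57300.

57300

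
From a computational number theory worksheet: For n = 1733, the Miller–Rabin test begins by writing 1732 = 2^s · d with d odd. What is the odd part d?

433

Halving: 1732 → 866 → 433; 433 is odd.
So 1732 = 2^2 · 433.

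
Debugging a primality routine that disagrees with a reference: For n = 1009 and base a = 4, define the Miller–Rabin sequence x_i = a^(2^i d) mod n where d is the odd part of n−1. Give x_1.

n − 1 = 1008 = 2^4 · 63, so s = 4 and d = 63.
x_0 = 4^63 mod 1009 = 540.
x_1 = 540^2 mod 1009 = 1008.

1008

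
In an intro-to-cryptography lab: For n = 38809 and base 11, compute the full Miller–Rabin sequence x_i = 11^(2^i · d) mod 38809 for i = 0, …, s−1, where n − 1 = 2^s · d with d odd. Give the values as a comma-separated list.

37838, 11425, 15958

n − 1 = 38808 = 2^3 · 4851, so s = 3 and d = 4851.
x_0 = 11^4851 mod 38809 = 37838.
x_1 = 37838^2 mod 38809 = 11425.
x_2 = 11425^2 mod 38809 = 15958.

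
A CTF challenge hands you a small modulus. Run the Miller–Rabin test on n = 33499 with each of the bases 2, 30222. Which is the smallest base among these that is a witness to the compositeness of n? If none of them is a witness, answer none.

n − 1 = 33498 = 2^1 · 16749, so s = 1 and d = 16749.
Base 2: x_0 = 2^16749 mod 33499 = 25034. x_0 ∉ {1, 33498} and s = 1, so 2 is a Miller–Rabin witness and 33499 is composite.
Base 30222: x_0 = 30222^16749 mod 33499 = 30341. x_0 ∉ {1, 33498} and s = 1, so 30222 is a Miller–Rabin witness and 33499 is composite.
The smallest witness among the given bases is 2.

2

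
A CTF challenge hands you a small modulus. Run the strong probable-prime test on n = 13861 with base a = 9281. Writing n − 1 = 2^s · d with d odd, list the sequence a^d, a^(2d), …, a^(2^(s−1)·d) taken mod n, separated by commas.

n − 1 = 13860 = 2^2 · 3465, so s = 2 and d = 3465.
x_0 = 9281^3465 mod 13861 = 9525.
x_1 = 9525^2 mod 13861 = 5380.

9525, 5380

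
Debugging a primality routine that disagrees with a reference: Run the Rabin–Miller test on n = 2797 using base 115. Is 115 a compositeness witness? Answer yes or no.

n − 1 = 2796 = 2^2 · 699, so s = 2 and d = 699.
x_0 = 115^699 mod 2797 = 1.
x_0 = 1, so 115 is not a witness.

no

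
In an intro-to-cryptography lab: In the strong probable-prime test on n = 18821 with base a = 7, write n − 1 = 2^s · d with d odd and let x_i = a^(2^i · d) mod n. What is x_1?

n − 1 = 18820 = 2^2 · 4705, so s = 2 and d = 4705.
Repeated squaring mod 18821: 7^1 ≡ 7, 7^2 ≡ 49, 7^4 ≡ 2401, 7^8 ≡ 5575, 7^16 ≡ 7154, 7^32 ≡ 5417, 7^64 ≡ 1950, 7^128 ≡ 658, 7^256 ≡ 81, 7^512 ≡ 6561, 7^1024 ≡ 3094, 7^2048 ≡ 11768, 7^4096 ≡ 906.
4705 = 4096 + 512 + 64 + 32 + 1, so 7^4705 ≡ 906·6561·1950·5417·7 ≡ 2617 (mod 18821).
x_0 = 2617.
x_1 = 2617^2 mod 18821 = 16666.

16666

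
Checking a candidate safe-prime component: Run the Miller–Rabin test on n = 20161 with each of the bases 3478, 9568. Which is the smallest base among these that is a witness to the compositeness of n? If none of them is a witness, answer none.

n − 1 = 20160 = 2^6 · 315, so s = 6 and d = 315.
Base 3478: x_0 = 3478^315 mod 20161 = 10505. x_0 is neither 1 nor 20160, so continue squaring. x_1 = 10505^2 mod 20161 = 13872. x_2 = 13872^2 mod 20161 = 15800. x_3 = 15800^2 mod 20161 = 6498. x_4 = 6498^2 mod 20161 = 6870. x_5 = 6870^2 mod 20161 = 20160. x_5 ≡ −1, so 3478 is not a witness.
Base 9568: x_0 = 9568^315 mod 20161 = 11606. x_0 is neither 1 nor 20160, so continue squaring. x_1 = 11606^2 mod 20161 = 3595. x_2 = 3595^2 mod 20161 = 824. x_3 = 824^2 mod 20161 = 13663. x_4 = 13663^2 mod 20161 = 6870. x_5 = 6870^2 mod 20161 = 20160. x_5 ≡ −1, so 9568 is not a witness.
No listed base is a witness for 20161.

none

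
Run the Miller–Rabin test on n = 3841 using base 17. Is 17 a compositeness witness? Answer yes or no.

yes

n − 1 = 3840 = 2^8 · 15, so s = 8 and d = 15.
x_0 = 17^15 mod 3841 = 2982.
x_0 is neither 1 nor 3840, so continue squaring.
x_1 = 2982^2 mod 3841 = 409.
x_2 = 409^2 mod 3841 = 2118.
x_3 = 2118^2 mod 3841 = 3477.
x_4 = 3477^2 mod 3841 = 1902.
x_5 = 1902^2 mod 3841 = 3223.
x_6 = 3223^2 mod 3841 = 1665.
x_7 = 1665^2 mod 3841 = 2864.
Reached i = s−1 = 7 without hitting −1: 17 is a Miller–Rabin witness and 3841 is composite.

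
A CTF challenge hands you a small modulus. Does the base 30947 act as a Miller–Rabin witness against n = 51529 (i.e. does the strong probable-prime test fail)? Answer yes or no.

n − 1 = 51528 = 2^3 · 6441, so s = 3 and d = 6441.
x_0 = 30947^6441 mod 51529 = 28603.
x_0 is neither 1 nor 51528, so continue squaring.
x_1 = 28603^2 mod 51529 = 5676.
x_2 = 5676^2 mod 51529 = 11351.
Reached i = s−1 = 2 without hitting −1: 30947 is a Miller–Rabin witness and 51529 is composite.

yes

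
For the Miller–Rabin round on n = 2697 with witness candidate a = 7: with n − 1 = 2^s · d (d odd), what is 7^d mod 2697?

n − 1 = 2696 = 2^3 · 337, so s = 3 and d = 337.
By repeated squaring, 7^337 ≡ 1051 (mod 2697).

1051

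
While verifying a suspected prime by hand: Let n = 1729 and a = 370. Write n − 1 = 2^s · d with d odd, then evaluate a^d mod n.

1217

n − 1 = 1728 = 2^6 · 27, so s = 6 and d = 27.
370^27 mod 1729 = 1217.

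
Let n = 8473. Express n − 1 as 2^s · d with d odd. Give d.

Halving: 8472 → 4236 → 2118 → 1059; 1059 is odd.
So 8472 = 2^3 · 1059.

1059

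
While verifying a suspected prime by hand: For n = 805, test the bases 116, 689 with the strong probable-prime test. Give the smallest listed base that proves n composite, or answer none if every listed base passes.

n − 1 = 804 = 2^2 · 201, so s = 2 and d = 201.
Base 116: x_0 = 116^201 mod 805 = 1. x_0 = 1, so 116 is not a witness.
Base 689: x_0 = 689^201 mod 805 = 804. x_0 = 804 ≡ −1, so 689 is not a witness.
No listed base is a witness for 805.

none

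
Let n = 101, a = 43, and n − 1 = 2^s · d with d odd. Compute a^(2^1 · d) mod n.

1

n − 1 = 100 = 2^2 · 25, so s = 2 and d = 25.
Repeated squaring mod 101: 43^1 ≡ 43, 43^2 ≡ 31, 43^4 ≡ 52, 43^8 ≡ 78, 43^16 ≡ 24.
25 = 16 + 8 + 1, so 43^25 ≡ 24·78·43 ≡ 100 (mod 101).
x_0 = 100.
x_1 = 100^2 mod 101 = 1.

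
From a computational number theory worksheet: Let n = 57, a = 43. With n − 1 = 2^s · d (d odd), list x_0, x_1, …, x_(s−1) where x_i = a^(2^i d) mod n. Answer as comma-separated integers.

n − 1 = 56 = 2^3 · 7, so s = 3 and d = 7.
x_0 = 43^7 mod 57 = 16.
x_1 = 16^2 mod 57 = 28.
x_2 = 28^2 mod 57 = 43.

16, 28, 43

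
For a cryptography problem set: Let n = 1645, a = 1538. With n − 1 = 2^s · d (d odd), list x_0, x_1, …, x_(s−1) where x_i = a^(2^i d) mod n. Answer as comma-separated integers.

n − 1 = 1644 = 2^2 · 411, so s = 2 and d = 411.
x_0 = 1538^411 mod 1645 = 1602.
x_1 = 1602^2 mod 1645 = 204.

1602, 204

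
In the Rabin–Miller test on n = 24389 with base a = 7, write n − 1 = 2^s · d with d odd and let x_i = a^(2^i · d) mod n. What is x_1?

n − 1 = 24388 = 2^2 · 6097, so s = 2 and d = 6097.
Repeated squaring mod 24389: 7^1 ≡ 7, 7^2 ≡ 49, 7^4 ≡ 2401, 7^8 ≡ 8997, 7^16 ≡ 23307, 7^32 ≡ 52, 7^64 ≡ 2704, 7^128 ≡ 19305, 7^256 ≡ 19105, 7^512 ≡ 19640, 7^1024 ≡ 17565, 7^2048 ≡ 8375, 7^4096 ≡ 22250.
6097 = 4096 + 1024 + 512 + 256 + 128 + 64 + 16 + 1, so 7^6097 ≡ 22250·17565·19640·19105·19305·2704·23307·7 ≡ 204 (mod 24389).
x_0 = 204.
x_1 = 204^2 mod 24389 = 17227.

17227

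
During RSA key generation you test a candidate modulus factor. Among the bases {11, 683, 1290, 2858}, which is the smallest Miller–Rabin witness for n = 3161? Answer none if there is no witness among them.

n − 1 = 3160 = 2^3 · 395, so s = 3 and d = 395.
Base 11: x_0 = 11^395 mod 3161 = 2810. x_0 is neither 1 nor 3160, so continue squaring. x_1 = 2810^2 mod 3161 = 3083. x_2 = 3083^2 mod 3161 = 2923. Reached i = s−1 = 2 without hitting −1: 11 is a Miller–Rabin witness and 3161 is composite.
Base 683: x_0 = 683^395 mod 3161 = 2704. x_0 is neither 1 nor 3160, so continue squaring. x_1 = 2704^2 mod 3161 = 223. x_2 = 223^2 mod 3161 = 2314. Reached i = s−1 = 2 without hitting −1: 683 is a Miller–Rabin witness and 3161 is composite.
Base 1290: x_0 = 1290^395 mod 3161 = 1468. x_0 is neither 1 nor 3160, so continue squaring. x_1 = 1468^2 mod 3161 = 2383. x_2 = 2383^2 mod 3161 = 1533. Reached i = s−1 = 2 without hitting −1: 1290 is a Miller–Rabin witness and 3161 is composite.
Base 2858: x_0 = 2858^395 mod 3161 = 1051. x_0 is neither 1 nor 3160, so continue squaring. x_1 = 1051^2 mod 3161 = 1412. x_2 = 1412^2 mod 3161 = 2314. Reached i = s−1 = 2 without hitting −1: 2858 is a Miller–Rabin witness and 3161 is composite.
The smallest witness among the given bases is 11.

11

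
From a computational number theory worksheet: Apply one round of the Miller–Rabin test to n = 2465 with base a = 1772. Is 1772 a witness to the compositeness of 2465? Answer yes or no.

n − 1 = 2464 = 2^5 · 77, so s = 5 and d = 77.
Repeated squaring mod 2465: 1772^1 ≡ 1772, 1772^2 ≡ 2039, 1772^4 ≡ 1531, 1772^8 ≡ 2211, 1772^16 ≡ 426, 1772^32 ≡ 1531, 1772^64 ≡ 2211.
77 = 64 + 8 + 4 + 1, so 1772^77 ≡ 2211·2211·1531·1772 ≡ 1177 (mod 2465).
x_0 = 1772^77 mod 2465 = 1177.
x_0 is neither 1 nor 2464, so continue squaring.
x_1 = 1177^2 mod 2465 = 2464.
x_1 ≡ −1, so 1772 is not a witness.

no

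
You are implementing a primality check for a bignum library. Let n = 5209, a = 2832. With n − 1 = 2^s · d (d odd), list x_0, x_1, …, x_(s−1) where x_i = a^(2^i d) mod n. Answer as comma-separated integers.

n − 1 = 5208 = 2^3 · 651, so s = 3 and d = 651.
x_0 = 2832^651 mod 5209 = 5208.
x_1 = 5208^2 mod 5209 = 1.
x_2 = 1^2 mod 5209 = 1.

5208, 1, 1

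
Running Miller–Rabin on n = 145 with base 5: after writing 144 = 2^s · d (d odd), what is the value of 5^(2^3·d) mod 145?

n − 1 = 144 = 2^4 · 9, so s = 4 and d = 9.
x_0 = 5^9 mod 145 = 120.
x_1 = 120^2 mod 145 = 45.
x_2 = 45^2 mod 145 = 140.
x_3 = 140^2 mod 145 = 25.

25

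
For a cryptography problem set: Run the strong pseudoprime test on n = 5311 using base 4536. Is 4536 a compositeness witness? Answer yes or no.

n − 1 = 5310 = 2^1 · 2655, so s = 1 and d = 2655.
x_0 = 4536^2655 mod 5311 = 1612.
x_0 ∉ {1, 5310} and s = 1, so 4536 is a Miller–Rabin witness and 5311 is composite.

yes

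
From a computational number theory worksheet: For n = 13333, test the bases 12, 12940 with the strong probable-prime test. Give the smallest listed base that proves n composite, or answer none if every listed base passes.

none

n − 1 = 13332 = 2^2 · 3333, so s = 2 and d = 3333.
Base 12: x_0 = 12^3333 mod 13333 = 13332. x_0 = 13332 ≡ −1, so 12 is not a witness.
Base 12940: x_0 = 12940^3333 mod 13333 = 1. x_0 = 1, so 12940 is not a witness.
No listed base is a witness for 13333.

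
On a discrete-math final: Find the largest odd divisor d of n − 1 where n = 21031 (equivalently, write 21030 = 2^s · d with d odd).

Halving: 21030 → 10515; 10515 is odd.
So 21030 = 2^1 · 10515.

10515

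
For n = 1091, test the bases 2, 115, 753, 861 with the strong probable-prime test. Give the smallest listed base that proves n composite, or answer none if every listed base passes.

n − 1 = 1090 = 2^1 · 545, so s = 1 and d = 545.
Base 2: x_0 = 2^545 mod 1091 = 1090. x_0 = 1090 ≡ −1, so 2 is not a witness.
Base 115: x_0 = 115^545 mod 1091 = 1. x_0 = 1, so 115 is not a witness.
Base 753: x_0 = 753^545 mod 1091 = 1. x_0 = 1, so 753 is not a witness.
Base 861: x_0 = 861^545 mod 1091 = 1. x_0 = 1, so 861 is not a witness.
No listed base is a witness for 1091.

none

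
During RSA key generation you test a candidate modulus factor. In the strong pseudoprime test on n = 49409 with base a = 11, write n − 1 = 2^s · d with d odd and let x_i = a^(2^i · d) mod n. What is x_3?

n − 1 = 49408 = 2^8 · 193, so s = 8 and d = 193.
x_0 = 11^193 mod 49409 = 44885.
x_1 = 44885^2 mod 49409 = 11250.
x_2 = 11250^2 mod 49409 = 26051.
x_3 = 26051^2 mod 49409 = 21986.

21986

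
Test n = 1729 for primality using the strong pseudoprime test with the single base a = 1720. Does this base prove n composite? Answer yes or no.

n − 1 = 1728 = 2^6 · 27, so s = 6 and d = 27.
x_0 = 1720^27 mod 1729 = 1728.
x_0 = 1728 ≡ −1, so 1720 is not a witness.

no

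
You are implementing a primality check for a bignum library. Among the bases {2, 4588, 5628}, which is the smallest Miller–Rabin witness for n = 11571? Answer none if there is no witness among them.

2

n − 1 = 11570 = 2^1 · 5785, so s = 1 and d = 5785.
Base 2: x_0 = 2^5785 mod 11571 = 2921. x_0 ∉ {1, 11570} and s = 1, so 2 is a Miller–Rabin witness and 11571 is composite.
Base 4588: x_0 = 4588^5785 mod 11571 = 1144. x_0 ∉ {1, 11570} and s = 1, so 4588 is a Miller–Rabin witness and 11571 is composite.
Base 5628: x_0 = 5628^5785 mod 11571 = 2457. x_0 ∉ {1, 11570} and s = 1, so 5628 is a Miller–Rabin witness and 11571 is composite.
The smallest witness among the given bases is 2.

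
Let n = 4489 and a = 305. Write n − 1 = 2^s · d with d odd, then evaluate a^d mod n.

n − 1 = 4488 = 2^3 · 561, so s = 3 and d = 561.
Repeated squaring mod 4489: 305^1 ≡ 305, 305^2 ≡ 3245, 305^4 ≡ 3320, 305^8 ≡ 1905, 305^16 ≡ 1913, 305^32 ≡ 1034, 305^64 ≡ 774, 305^128 ≡ 2039, 305^256 ≡ 707, 305^512 ≡ 1570.
561 = 512 + 32 + 16 + 1, so 305^561 ≡ 1570·1034·1913·305 ≡ 1408 (mod 4489).

1408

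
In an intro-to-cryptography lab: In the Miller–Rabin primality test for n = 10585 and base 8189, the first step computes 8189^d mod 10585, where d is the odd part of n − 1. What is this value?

2419

n − 1 = 10584 = 2^3 · 1323, so s = 3 and d = 1323.
Repeated squaring mod 10585: 8189^1 ≡ 8189, 8189^2 ≡ 3746, 8189^4 ≡ 7391, 8189^8 ≡ 8281, 8189^16 ≡ 5331, 8189^32 ≡ 9421, 8189^64 ≡ 16, 8189^128 ≡ 256, 8189^256 ≡ 2026, 8189^512 ≡ 8281, 8189^1024 ≡ 5331.
1323 = 1024 + 256 + 32 + 8 + 2 + 1, so 8189^1323 ≡ 5331·2026·9421·8281·3746·8189 ≡ 2419 (mod 10585).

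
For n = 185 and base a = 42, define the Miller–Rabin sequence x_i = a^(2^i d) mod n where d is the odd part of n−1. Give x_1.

104

n − 1 = 184 = 2^3 · 23, so s = 3 and d = 23.
Repeated squaring mod 185: 42^1 ≡ 42, 42^2 ≡ 99, 42^4 ≡ 181, 42^8 ≡ 16, 42^16 ≡ 71.
23 = 16 + 4 + 2 + 1, so 42^23 ≡ 71·181·99·42 ≡ 168 (mod 185).
x_0 = 168.
x_1 = 168^2 mod 185 = 104.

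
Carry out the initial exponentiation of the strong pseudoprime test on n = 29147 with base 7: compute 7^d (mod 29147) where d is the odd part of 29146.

1

n − 1 = 29146 = 2^1 · 14573, so s = 1 and d = 14573.
Repeated squaring mod 29147: 7^1 ≡ 7, 7^2 ≡ 49, 7^4 ≡ 2401, 7^8 ≡ 22842, 7^16 ≡ 25664, 7^32 ≡ 6137, 7^64 ≡ 4845, 7^128 ≡ 10690, 7^256 ≡ 19860, 7^512 ≡ 2396, 7^1024 ≡ 28004, 7^2048 ≡ 23981, 7^4096 ≡ 18051, 7^8192 ≡ 4288.
14573 = 8192 + 4096 + 2048 + 128 + 64 + 32 + 8 + 4 + 1, so 7^14573 ≡ 4288·18051·23981·10690·4845·6137·22842·2401·7 ≡ 1 (mod 29147).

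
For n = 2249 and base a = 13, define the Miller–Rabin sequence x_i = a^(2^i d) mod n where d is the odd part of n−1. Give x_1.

52

n − 1 = 2248 = 2^3 · 281, so s = 3 and d = 281.
x_0 = 13^281 mod 2249 = 1053.
x_1 = 1053^2 mod 2249 = 52.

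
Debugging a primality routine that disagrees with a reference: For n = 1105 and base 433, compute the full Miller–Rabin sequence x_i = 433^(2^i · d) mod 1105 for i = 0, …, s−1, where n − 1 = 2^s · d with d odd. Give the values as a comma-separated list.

n − 1 = 1104 = 2^4 · 69, so s = 4 and d = 69.
x_0 = 433^69 mod 1105 = 298.
x_1 = 298^2 mod 1105 = 404.
x_2 = 404^2 mod 1105 = 781.
x_3 = 781^2 mod 1105 = 1.

298, 404, 781, 1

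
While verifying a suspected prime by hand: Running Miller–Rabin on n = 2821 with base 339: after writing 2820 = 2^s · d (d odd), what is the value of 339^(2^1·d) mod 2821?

1

n − 1 = 2820 = 2^2 · 705, so s = 2 and d = 705.
x_0 = 339^705 mod 2821 = 1301.
x_1 = 1301^2 mod 2821 = 1.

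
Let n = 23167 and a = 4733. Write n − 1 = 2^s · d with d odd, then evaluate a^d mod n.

23166

n − 1 = 23166 = 2^1 · 11583, so s = 1 and d = 11583.
Repeated squaring mod 23167: 4733^1 ≡ 4733, 4733^2 ≡ 21967, 4733^4 ≡ 3646, 4733^8 ≡ 18625, 4733^16 ≡ 11134, 4733^32 ≡ 22506, 4733^64 ≡ 19915, 4733^128 ≡ 11352, 4733^256 ≡ 13050, 4733^512 ≡ 1883, 4733^1024 ≡ 1138, 4733^2048 ≡ 20859, 4733^4096 ≡ 21621, 4733^8192 ≡ 3915.
11583 = 8192 + 2048 + 1024 + 256 + 32 + 16 + 8 + 4 + 2 + 1, so 4733^11583 ≡ 3915·20859·1138·13050·22506·11134·18625·3646·21967·4733 ≡ 23166 (mod 23167).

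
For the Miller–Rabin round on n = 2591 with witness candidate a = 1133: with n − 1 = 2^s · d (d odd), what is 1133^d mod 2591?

2590

n − 1 = 2590 = 2^1 · 1295, so s = 1 and d = 1295.
Repeated squaring mod 2591: 1133^1 ≡ 1133, 1133^2 ≡ 1144, 1133^4 ≡ 281, 1133^8 ≡ 1231, 1133^16 ≡ 2217, 1133^32 ≡ 2553, 1133^64 ≡ 1444, 1133^128 ≡ 1972, 1133^256 ≡ 2284, 1133^512 ≡ 973, 1133^1024 ≡ 1014.
1295 = 1024 + 256 + 8 + 4 + 2 + 1, so 1133^1295 ≡ 1014·2284·1231·281·1144·1133 ≡ 2590 (mod 2591).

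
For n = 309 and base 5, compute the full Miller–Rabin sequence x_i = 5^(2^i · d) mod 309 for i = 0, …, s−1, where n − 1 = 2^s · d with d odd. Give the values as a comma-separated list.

146, 304

n − 1 = 308 = 2^2 · 77, so s = 2 and d = 77.
x_0 = 5^77 mod 309 = 146.
x_1 = 146^2 mod 309 = 304.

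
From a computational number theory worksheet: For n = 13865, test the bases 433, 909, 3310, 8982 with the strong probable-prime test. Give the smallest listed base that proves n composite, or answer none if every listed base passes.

n − 1 = 13864 = 2^3 · 1733, so s = 3 and d = 1733.
Base 433: x_0 = 433^1733 mod 13865 = 6553. x_0 is neither 1 nor 13864, so continue squaring. x_1 = 6553^2 mod 13865 = 1904. x_2 = 1904^2 mod 13865 = 6451. Reached i = s−1 = 2 without hitting −1: 433 is a Miller–Rabin witness and 13865 is composite.
Base 909: x_0 = 909^1733 mod 13865 = 8314. x_0 is neither 1 nor 13864, so continue squaring. x_1 = 8314^2 mod 13865 = 5571. x_2 = 5571^2 mod 13865 = 6171. Reached i = s−1 = 2 without hitting −1: 909 is a Miller–Rabin witness and 13865 is composite.
Base 3310: x_0 = 3310^1733 mod 13865 = 8645. x_0 is neither 1 nor 13864, so continue squaring. x_1 = 8645^2 mod 13865 = 3675. x_2 = 3675^2 mod 13865 = 1115. Reached i = s−1 = 2 without hitting −1: 3310 is a Miller–Rabin witness and 13865 is composite.
Base 8982: x_0 = 8982^1733 mod 13865 = 3987. x_0 is neither 1 nor 13864, so continue squaring. x_1 = 3987^2 mod 13865 = 6879. x_2 = 6879^2 mod 13865 = 13261. Reached i = s−1 = 2 without hitting −1: 8982 is a Miller–Rabin witness and 13865 is composite.
The smallest witness among the given bases is 433.

433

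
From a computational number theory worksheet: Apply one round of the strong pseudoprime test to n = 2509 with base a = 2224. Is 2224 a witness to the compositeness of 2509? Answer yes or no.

yes

n − 1 = 2508 = 2^2 · 627, so s = 2 and d = 627.
x_0 = 2224^627 mod 2509 = 898.
x_0 is neither 1 nor 2508, so continue squaring.
x_1 = 898^2 mod 2509 = 1015.
Reached i = s−1 = 1 without hitting −1: 2224 is a Miller–Rabin witness and 2509 is composite.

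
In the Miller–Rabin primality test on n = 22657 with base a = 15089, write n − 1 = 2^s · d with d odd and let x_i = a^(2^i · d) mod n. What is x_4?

n − 1 = 22656 = 2^7 · 177, so s = 7 and d = 177.
x_0 = 15089^177 mod 22657 = 10183.
x_1 = 10183^2 mod 22657 = 15057.
x_2 = 15057^2 mod 22657 = 7307.
x_3 = 7307^2 mod 22657 = 12357.
x_4 = 12357^2 mod 22657 = 9926.

9926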